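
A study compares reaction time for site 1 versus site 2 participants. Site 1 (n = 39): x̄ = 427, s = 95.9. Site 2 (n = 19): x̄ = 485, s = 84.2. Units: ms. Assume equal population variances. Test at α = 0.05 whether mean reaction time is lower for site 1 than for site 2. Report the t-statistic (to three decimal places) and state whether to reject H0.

Let group 1 = site 1, group 2 = site 2. H0: μ_1 = μ_2; H1: μ_1 < μ_2 (two-sample pooled-variance t-test, left-tailed).
s_p² = [(39−1)·95.9² + (19−1)·84.2²]/(39+19−2) = 8519.51
t = (427 − 485)/√[8519.51·(1/39 + 1/19)] = -2.246
df = n₁ + n₂ − 2 = 56
p-value = P(T ≤ -2.246) ≈ 0.0143
Since p ≈ 0.0143 < α = 0.05, reject H0; the data support H1.

t = -2.246; reject H0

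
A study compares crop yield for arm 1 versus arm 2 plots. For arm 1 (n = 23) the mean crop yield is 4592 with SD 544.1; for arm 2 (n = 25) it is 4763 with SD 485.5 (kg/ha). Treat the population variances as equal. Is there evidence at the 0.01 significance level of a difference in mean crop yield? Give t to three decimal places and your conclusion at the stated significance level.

t = -1.151; fail to reject H0

Let group 1 = arm 1, group 2 = arm 2. H0: μ_1 = μ_2; H1: μ_1 ≠ μ_2 (two-sample pooled-variance t-test, two-sided).
s_p² = [(23−1)·544.1² + (25−1)·485.5²]/(23+25−2) = 264566
t = (4592 − 4763)/√[264566·(1/23 + 1/25)] = -1.151
df = n₁ + n₂ − 2 = 46
Two-sided p-value ≈ 0.2558
Since p ≈ 0.2558 > α = 0.01, fail to reject H0; the evidence is not statistically significant.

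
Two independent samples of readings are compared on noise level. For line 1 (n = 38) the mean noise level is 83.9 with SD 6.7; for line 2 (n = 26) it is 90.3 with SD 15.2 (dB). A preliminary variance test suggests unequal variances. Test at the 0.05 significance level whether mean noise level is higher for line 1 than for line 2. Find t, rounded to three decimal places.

-2.017

Let group 1 = line 1, group 2 = line 2. H0: μ_1 = μ_2; H1: μ_1 > μ_2 (Welch's two-sample t-test, right-tailed).
t = (x̄_1 − x̄_2)/√(s_1²/n_1 + s_2²/n_2) = (83.9 − 90.3)/√(6.7²/38 + 15.2²/26) = -2.017
Welch–Satterthwaite df ≈ 31.71
p-value = P(T ≥ -2.017) ≈ 0.974
Since p ≈ 0.974 > α = 0.05, fail to reject H0; the data do not provide sufficient evidence against H0.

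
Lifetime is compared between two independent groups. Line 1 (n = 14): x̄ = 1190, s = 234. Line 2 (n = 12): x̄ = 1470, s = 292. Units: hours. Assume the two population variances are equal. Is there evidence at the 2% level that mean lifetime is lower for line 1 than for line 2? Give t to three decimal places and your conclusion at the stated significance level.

Let group 1 = line 1, group 2 = line 2. H0: μ_1 = μ_2; H1: μ_1 < μ_2 (two-sample pooled-variance t-test, left-tailed).
s_p² = [(14−1)·234² + (12−1)·292²]/(14+12−2) = 68738.8
t = (1190 − 1470)/√[68738.8·(1/14 + 1/12)] = -2.715
df = n₁ + n₂ − 2 = 24
p-value = P(T ≤ -2.715) ≈ 0.0060
Since p ≈ 0.0060 < α = 0.02, reject H0; the evidence is statistically significant.

t = -2.715; reject H0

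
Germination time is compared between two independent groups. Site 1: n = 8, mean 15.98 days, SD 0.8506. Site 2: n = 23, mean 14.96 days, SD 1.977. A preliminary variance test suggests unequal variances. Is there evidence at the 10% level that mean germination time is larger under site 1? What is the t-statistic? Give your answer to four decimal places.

1.9989

Let group 1 = site 1, group 2 = site 2. H0: μ_1 = μ_2; H1: μ_1 > μ_2 (Welch's two-sample t-test, right-tailed).
t = (x̄_1 − x̄_2)/√(s_1²/n_1 + s_2²/n_2) = (15.98 − 14.96)/√(0.8506²/8 + 1.977²/23) = 1.9989
Welch–Satterthwaite df ≈ 27.32
p-value = P(T ≥ 1.9989) ≈ 0.0278
Since p ≈ 0.0278 < α = 0.1, reject H0; the data support H1.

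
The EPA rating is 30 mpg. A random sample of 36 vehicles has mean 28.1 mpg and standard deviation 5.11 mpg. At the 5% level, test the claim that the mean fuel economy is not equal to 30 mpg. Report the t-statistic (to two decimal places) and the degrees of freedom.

t = -2.23, df = 35

H0: μ = 30; H1: μ ≠ 30 (one-sample t-test, two-sided).
t = (x̄ − μ₀)/(s/√n) = (28.1 − 30)/(5.11/√36) = -2.23
df = n − 1 = 35
Two-sided p-value ≈ 0.0322
Since p ≈ 0.0322 < α = 0.05, reject H0; the data support H1.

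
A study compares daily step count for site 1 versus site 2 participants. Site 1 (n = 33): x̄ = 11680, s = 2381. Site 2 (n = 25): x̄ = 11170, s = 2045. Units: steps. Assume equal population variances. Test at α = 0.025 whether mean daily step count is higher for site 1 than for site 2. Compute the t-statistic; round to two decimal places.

0.86

Let group 1 = site 1, group 2 = site 2. H0: μ_1 = μ_2; H1: μ_1 > μ_2 (two-sample pooled-variance t-test, right-tailed).
s_p² = [(33−1)·2381² + (25−1)·2045²]/(33+25−2) = 5031820
t = (11680 − 11170)/√[5031820·(1/33 + 1/25)] = 0.86
df = n₁ + n₂ − 2 = 56
p-value = P(T ≥ 0.86) ≈ 0.1974
Since p ≈ 0.1974 > α = 0.025, fail to reject H0; the data do not provide sufficient evidence against H0.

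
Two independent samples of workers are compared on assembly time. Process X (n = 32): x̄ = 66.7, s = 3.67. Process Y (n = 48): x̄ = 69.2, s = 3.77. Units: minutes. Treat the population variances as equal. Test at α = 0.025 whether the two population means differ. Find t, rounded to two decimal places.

-2.94

Let group 1 = process X, group 2 = process Y. H0: μ_1 = μ_2; H1: μ_1 ≠ μ_2 (two-sample pooled-variance t-test, two-sided).
s_p² = [(32−1)·3.67² + (48−1)·3.77²]/(32+48−2) = 13.9172
t = (66.7 − 69.2)/√[13.9172·(1/32 + 1/48)] = -2.94
df = n₁ + n₂ − 2 = 78
Two-sided p-value ≈ 0.0044
Since p ≈ 0.0044 < α = 0.025, reject H0; the evidence is statistically significant.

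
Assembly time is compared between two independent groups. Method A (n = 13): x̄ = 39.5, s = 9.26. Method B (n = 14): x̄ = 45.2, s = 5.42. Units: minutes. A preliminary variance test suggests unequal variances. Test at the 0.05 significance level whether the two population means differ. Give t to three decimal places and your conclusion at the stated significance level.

Let group 1 = method A, group 2 = method B. H0: μ_1 = μ_2; H1: μ_1 ≠ μ_2 (Welch's two-sample t-test, two-sided).
t = (x̄_1 − x̄_2)/√(s_1²/n_1 + s_2²/n_2) = (39.5 − 45.2)/√(9.26²/13 + 5.42²/14) = -1.933
Welch–Satterthwaite df ≈ 19.07
Two-sided p-value ≈ 0.0682
Since p ≈ 0.0682 > α = 0.05, fail to reject H0; the evidence is not statistically significant.

t = -1.933; fail to reject H0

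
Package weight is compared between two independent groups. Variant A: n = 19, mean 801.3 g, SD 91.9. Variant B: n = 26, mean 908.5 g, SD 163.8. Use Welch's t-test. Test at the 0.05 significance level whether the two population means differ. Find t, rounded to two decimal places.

-2.79

Let group 1 = variant A, group 2 = variant B. H0: μ_1 = μ_2; H1: μ_1 ≠ μ_2 (Welch's two-sample t-test, two-sided).
t = (x̄_1 − x̄_2)/√(s_1²/n_1 + s_2²/n_2) = (801.3 − 908.5)/√(91.9²/19 + 163.8²/26) = -2.79
Welch–Satterthwaite df ≈ 40.69
Two-sided p-value ≈ 0.0080
Since p ≈ 0.0080 < α = 0.05, reject H0; the data support H1.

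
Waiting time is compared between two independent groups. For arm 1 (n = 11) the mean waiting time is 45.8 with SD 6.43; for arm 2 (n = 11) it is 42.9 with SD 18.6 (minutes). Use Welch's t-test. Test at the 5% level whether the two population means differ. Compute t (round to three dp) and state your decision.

Let group 1 = arm 1, group 2 = arm 2. H0: μ_1 = μ_2; H1: μ_1 ≠ μ_2 (Welch's two-sample t-test, two-sided).
t = (x̄_1 − x̄_2)/√(s_1²/n_1 + s_2²/n_2) = (45.8 − 42.9)/√(6.43²/11 + 18.6²/11) = 0.489
Welch–Satterthwaite df ≈ 12.36
Two-sided p-value ≈ 0.634
Since p ≈ 0.634 > α = 0.05, fail to reject H0; the data do not provide sufficient evidence against H0.

t = 0.489; fail to reject H0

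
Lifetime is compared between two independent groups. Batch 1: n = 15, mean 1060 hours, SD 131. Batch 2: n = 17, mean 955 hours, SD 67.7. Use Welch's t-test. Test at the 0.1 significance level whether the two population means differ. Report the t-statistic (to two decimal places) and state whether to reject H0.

t = 2.79; reject H0

Let group 1 = batch 1, group 2 = batch 2. H0: μ_1 = μ_2; H1: μ_1 ≠ μ_2 (Welch's two-sample t-test, two-sided).
t = (x̄_1 − x̄_2)/√(s_1²/n_1 + s_2²/n_2) = (1060 − 955)/√(131²/15 + 67.7²/17) = 2.79
Welch–Satterthwaite df ≈ 20.39
Two-sided p-value ≈ 0.0111
Since p ≈ 0.0111 < α = 0.1, reject H0; the data support H1.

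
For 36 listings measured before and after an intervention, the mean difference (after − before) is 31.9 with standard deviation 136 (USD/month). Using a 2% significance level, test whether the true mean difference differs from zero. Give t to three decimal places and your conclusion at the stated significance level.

H0: μ_d = 0; H1: μ_d ≠ 0 (paired t-test on the differences, two-sided).
t = d̄/(s_d/√n) = 31.9/(136/√36) = 1.407
df = n − 1 = 35
Two-sided p-value ≈ 0.1681
Since p ≈ 0.1681 > α = 0.02, fail to reject H0; the data do not provide sufficient evidence against H0.

t = 1.407; fail to reject H0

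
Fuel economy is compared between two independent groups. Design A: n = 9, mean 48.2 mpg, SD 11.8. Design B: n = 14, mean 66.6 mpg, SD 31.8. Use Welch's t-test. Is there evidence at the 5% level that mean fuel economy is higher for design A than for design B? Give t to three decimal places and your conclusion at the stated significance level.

Let group 1 = design A, group 2 = design B. H0: μ_1 = μ_2; H1: μ_1 > μ_2 (Welch's two-sample t-test, right-tailed).
t = (x̄_1 − x̄_2)/√(s_1²/n_1 + s_2²/n_2) = (48.2 − 66.6)/√(11.8²/9 + 31.8²/14) = -1.965
Welch–Satterthwaite df ≈ 17.84
p-value = P(T ≥ -1.965) ≈ 0.9674
Since p ≈ 0.9674 > α = 0.05, fail to reject H0; the evidence is not statistically significant.

t = -1.965; fail to reject H0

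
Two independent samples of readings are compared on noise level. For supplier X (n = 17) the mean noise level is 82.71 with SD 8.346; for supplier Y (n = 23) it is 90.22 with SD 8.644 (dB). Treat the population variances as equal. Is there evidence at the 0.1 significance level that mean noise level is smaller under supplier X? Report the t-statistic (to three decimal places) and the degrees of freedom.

t = -2.756, df = 38

Let group 1 = supplier X, group 2 = supplier Y. H0: μ_1 = μ_2; H1: μ_1 < μ_2 (two-sample pooled-variance t-test, left-tailed).
s_p² = [(17−1)·8.346² + (23−1)·8.644²]/(17+23−2) = 72.5869
t = (82.71 − 90.22)/√[72.5869·(1/17 + 1/23)] = -2.756
df = n₁ + n₂ − 2 = 38
p-value = P(T ≤ -2.756) ≈ 0.004
Since p ≈ 0.004 < α = 0.1, reject H0; the evidence is statistically significant.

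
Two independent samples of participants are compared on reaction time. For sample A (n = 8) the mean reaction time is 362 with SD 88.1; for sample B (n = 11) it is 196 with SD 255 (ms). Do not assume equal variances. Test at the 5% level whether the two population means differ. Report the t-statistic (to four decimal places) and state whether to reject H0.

t = 2.0011; fail to reject H0

Let group 1 = sample A, group 2 = sample B. H0: μ_1 = μ_2; H1: μ_1 ≠ μ_2 (Welch's two-sample t-test, two-sided).
t = (x̄_1 − x̄_2)/√(s_1²/n_1 + s_2²/n_2) = (362 − 196)/√(88.1²/8 + 255²/11) = 2.0011
Welch–Satterthwaite df ≈ 13.05
Two-sided p-value ≈ 0.067
Since p ≈ 0.067 > α = 0.05, fail to reject H0; the data do not provide sufficient evidence against H0.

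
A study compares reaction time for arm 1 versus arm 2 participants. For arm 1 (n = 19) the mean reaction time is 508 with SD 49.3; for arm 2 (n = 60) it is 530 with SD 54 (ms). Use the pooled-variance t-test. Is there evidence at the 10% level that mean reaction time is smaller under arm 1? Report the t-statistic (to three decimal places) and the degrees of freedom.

Let group 1 = arm 1, group 2 = arm 2. H0: μ_1 = μ_2; H1: μ_1 < μ_2 (two-sample pooled-variance t-test, left-tailed).
s_p² = [(19−1)·49.3² + (60−1)·54²]/(19+60−2) = 2802.5
t = (508 − 530)/√[2802.5·(1/19 + 1/60)] = -1.579
df = n₁ + n₂ − 2 = 77
p-value = P(T ≤ -1.579) ≈ 0.0593
Since p ≈ 0.0593 < α = 0.1, reject H0; the evidence is statistically significant.

t = -1.579, df = 77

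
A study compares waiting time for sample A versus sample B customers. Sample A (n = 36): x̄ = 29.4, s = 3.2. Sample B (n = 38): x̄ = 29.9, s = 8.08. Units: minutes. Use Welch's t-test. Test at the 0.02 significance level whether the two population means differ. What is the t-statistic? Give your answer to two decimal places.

-0.35

Let group 1 = sample A, group 2 = sample B. H0: μ_1 = μ_2; H1: μ_1 ≠ μ_2 (Welch's two-sample t-test, two-sided).
t = (x̄_1 − x̄_2)/√(s_1²/n_1 + s_2²/n_2) = (29.4 − 29.9)/√(3.2²/36 + 8.08²/38) = -0.35
Welch–Satterthwaite df ≈ 48.85
Two-sided p-value ≈ 0.7254
Since p ≈ 0.7254 > α = 0.02, fail to reject H0; the data do not provide sufficient evidence against H0.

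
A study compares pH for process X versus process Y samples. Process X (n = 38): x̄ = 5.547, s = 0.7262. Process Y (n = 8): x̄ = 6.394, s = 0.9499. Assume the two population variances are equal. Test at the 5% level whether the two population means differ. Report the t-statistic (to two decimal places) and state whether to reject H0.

Let group 1 = process X, group 2 = process Y. H0: μ_1 = μ_2; H1: μ_1 ≠ μ_2 (two-sample pooled-variance t-test, two-sided).
s_p² = [(38−1)·0.7262² + (8−1)·0.9499²]/(38+8−2) = 0.587017
t = (5.547 − 6.394)/√[0.587017·(1/38 + 1/8)] = -2.84
df = n₁ + n₂ − 2 = 44
Two-sided p-value ≈ 0.007
Since p ≈ 0.007 < α = 0.05, reject H0; the data support H1.

t = -2.84; reject H0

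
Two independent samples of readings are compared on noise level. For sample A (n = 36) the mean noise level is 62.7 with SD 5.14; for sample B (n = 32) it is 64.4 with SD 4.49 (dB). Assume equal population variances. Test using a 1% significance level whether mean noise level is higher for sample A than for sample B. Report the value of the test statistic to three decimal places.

Let group 1 = sample A, group 2 = sample B. H0: μ_1 = μ_2; H1: μ_1 > μ_2 (two-sample pooled-variance t-test, right-tailed).
s_p² = [(36−1)·5.14² + (32−1)·4.49²]/(36+32−2) = 23.4795
t = (62.7 − 64.4)/√[23.4795·(1/36 + 1/32)] = -1.444
df = n₁ + n₂ − 2 = 66
p-value = P(T ≥ -1.444) ≈ 0.9233
Since p ≈ 0.9233 > α = 0.01, fail to reject H0; the evidence is not statistically significant.

-1.444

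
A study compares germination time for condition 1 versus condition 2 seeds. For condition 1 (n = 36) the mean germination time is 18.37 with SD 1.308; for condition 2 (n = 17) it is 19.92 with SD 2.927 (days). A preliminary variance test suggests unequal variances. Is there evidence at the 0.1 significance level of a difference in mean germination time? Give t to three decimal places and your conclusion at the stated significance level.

t = -2.087; reject H0

Let group 1 = condition 1, group 2 = condition 2. H0: μ_1 = μ_2; H1: μ_1 ≠ μ_2 (Welch's two-sample t-test, two-sided).
t = (x̄_1 − x̄_2)/√(s_1²/n_1 + s_2²/n_2) = (18.37 − 19.92)/√(1.308²/36 + 2.927²/17) = -2.087
Welch–Satterthwaite df ≈ 19.08
Two-sided p-value ≈ 0.051
Since p ≈ 0.051 < α = 0.1, reject H0; the data support H1.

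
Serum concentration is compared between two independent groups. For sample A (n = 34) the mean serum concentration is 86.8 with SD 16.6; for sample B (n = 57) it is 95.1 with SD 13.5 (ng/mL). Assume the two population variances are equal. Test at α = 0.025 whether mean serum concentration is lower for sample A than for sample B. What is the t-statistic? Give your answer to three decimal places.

-2.601

Let group 1 = sample A, group 2 = sample B. H0: μ_1 = μ_2; H1: μ_1 < μ_2 (two-sample pooled-variance t-test, left-tailed).
s_p² = [(34−1)·16.6² + (57−1)·13.5²]/(34+57−2) = 216.848
t = (86.8 − 95.1)/√[216.848·(1/34 + 1/57)] = -2.601
df = n₁ + n₂ − 2 = 89
p-value = P(T ≤ -2.601) ≈ 0.0054
Since p ≈ 0.0054 < α = 0.025, reject H0; the evidence is statistically significant.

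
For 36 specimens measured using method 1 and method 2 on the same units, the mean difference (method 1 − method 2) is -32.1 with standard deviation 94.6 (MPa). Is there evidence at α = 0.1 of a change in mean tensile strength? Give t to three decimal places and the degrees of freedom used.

H0: μ_d = 0; H1: μ_d ≠ 0 (paired t-test on the differences, two-sided).
t = d̄/(s_d/√n) = -32.1/(94.6/√36) = -2.036
df = n − 1 = 35
Two-sided p-value ≈ 0.0494
Since p ≈ 0.0494 < α = 0.1, reject H0; the evidence is statistically significant.

t = -2.036, df = 35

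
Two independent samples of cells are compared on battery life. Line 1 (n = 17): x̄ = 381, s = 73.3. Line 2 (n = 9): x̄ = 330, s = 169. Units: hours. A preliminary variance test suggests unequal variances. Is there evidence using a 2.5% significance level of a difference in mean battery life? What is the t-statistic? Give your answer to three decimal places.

Let group 1 = line 1, group 2 = line 2. H0: μ_1 = μ_2; H1: μ_1 ≠ μ_2 (Welch's two-sample t-test, two-sided).
t = (x̄_1 − x̄_2)/√(s_1²/n_1 + s_2²/n_2) = (381 − 330)/√(73.3²/17 + 169²/9) = 0.863
Welch–Satterthwaite df ≈ 9.63
Two-sided p-value ≈ 0.409
Since p ≈ 0.409 > α = 0.025, fail to reject H0; the data do not provide sufficient evidence against H0.

0.863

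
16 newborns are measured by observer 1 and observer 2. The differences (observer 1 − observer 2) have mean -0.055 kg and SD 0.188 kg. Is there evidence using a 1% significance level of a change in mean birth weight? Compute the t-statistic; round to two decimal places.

H0: μ_d = 0; H1: μ_d ≠ 0 (paired t-test on the differences, two-sided).
t = d̄/(s_d/√n) = -0.055/(0.188/√16) = -1.17
df = n − 1 = 15
Two-sided p-value ≈ 0.2602
Since p ≈ 0.2602 > α = 0.01, fail to reject H0; the evidence is not statistically significant.

-1.17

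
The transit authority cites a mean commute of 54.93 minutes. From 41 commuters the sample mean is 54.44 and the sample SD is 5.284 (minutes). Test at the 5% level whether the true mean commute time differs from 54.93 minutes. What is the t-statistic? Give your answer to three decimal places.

-0.594

H0: μ = 54.93; H1: μ ≠ 54.93 (one-sample t-test, two-sided).
t = (x̄ − μ₀)/(s/√n) = (54.44 − 54.93)/(5.284/√41) = -0.594
df = n − 1 = 40
Two-sided p-value ≈ 0.5560
Since p ≈ 0.5560 > α = 0.05, fail to reject H0; the evidence is not statistically significant.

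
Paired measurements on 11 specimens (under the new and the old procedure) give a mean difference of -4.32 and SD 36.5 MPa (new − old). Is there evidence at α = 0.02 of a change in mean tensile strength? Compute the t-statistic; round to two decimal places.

H0: μ_d = 0; H1: μ_d ≠ 0 (paired t-test on the differences, two-sided).
t = d̄/(s_d/√n) = -4.32/(36.5/√11) = -0.39
df = n − 1 = 10
Two-sided p-value ≈ 0.703
Since p ≈ 0.703 > α = 0.02, fail to reject H0; the evidence is not statistically significant.

-0.39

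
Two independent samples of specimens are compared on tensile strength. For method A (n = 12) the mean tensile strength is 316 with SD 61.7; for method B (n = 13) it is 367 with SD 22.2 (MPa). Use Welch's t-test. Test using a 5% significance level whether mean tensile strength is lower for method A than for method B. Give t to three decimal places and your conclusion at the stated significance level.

t = -2.706; reject H0

Let group 1 = method A, group 2 = method B. H0: μ_1 = μ_2; H1: μ_1 < μ_2 (Welch's two-sample t-test, left-tailed).
t = (x̄_1 − x̄_2)/√(s_1²/n_1 + s_2²/n_2) = (316 − 367)/√(61.7²/12 + 22.2²/13) = -2.706
Welch–Satterthwaite df ≈ 13.61
p-value = P(T ≤ -2.706) ≈ 0.009
Since p ≈ 0.009 < α = 0.05, reject H0; the data support H1.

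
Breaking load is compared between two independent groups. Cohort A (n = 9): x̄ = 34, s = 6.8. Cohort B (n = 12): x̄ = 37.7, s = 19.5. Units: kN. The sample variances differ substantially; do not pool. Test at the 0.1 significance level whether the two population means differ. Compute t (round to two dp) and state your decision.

t = -0.61; fail to reject H0

Let group 1 = cohort A, group 2 = cohort B. H0: μ_1 = μ_2; H1: μ_1 ≠ μ_2 (Welch's two-sample t-test, two-sided).
t = (x̄_1 − x̄_2)/√(s_1²/n_1 + s_2²/n_2) = (34 − 37.7)/√(6.8²/9 + 19.5²/12) = -0.61
Welch–Satterthwaite df ≈ 14.34
Two-sided p-value ≈ 0.552
Since p ≈ 0.552 > α = 0.1, fail to reject H0; the evidence is not statistically significant.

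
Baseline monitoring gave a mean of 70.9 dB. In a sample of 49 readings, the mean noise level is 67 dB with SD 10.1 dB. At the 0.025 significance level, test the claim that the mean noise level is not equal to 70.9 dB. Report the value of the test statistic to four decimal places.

-2.7030

H0: μ = 70.9; H1: μ ≠ 70.9 (one-sample t-test, two-sided).
t = (x̄ − μ₀)/(s/√n) = (67 − 70.9)/(10.1/√49) = -2.7030
df = n − 1 = 48
Two-sided p-value ≈ 0.009
Since p ≈ 0.009 < α = 0.025, reject H0; the data support H1.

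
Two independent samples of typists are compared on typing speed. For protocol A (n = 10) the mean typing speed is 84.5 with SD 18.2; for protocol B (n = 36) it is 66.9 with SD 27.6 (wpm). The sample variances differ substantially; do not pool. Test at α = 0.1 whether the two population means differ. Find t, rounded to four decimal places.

Let group 1 = protocol A, group 2 = protocol B. H0: μ_1 = μ_2; H1: μ_1 ≠ μ_2 (Welch's two-sample t-test, two-sided).
t = (x̄_1 − x̄_2)/√(s_1²/n_1 + s_2²/n_2) = (84.5 − 66.9)/√(18.2²/10 + 27.6²/36) = 2.3888
Welch–Satterthwaite df ≈ 21.88
Two-sided p-value ≈ 0.0260
Since p ≈ 0.0260 < α = 0.1, reject H0; the evidence is statistically significant.

2.3888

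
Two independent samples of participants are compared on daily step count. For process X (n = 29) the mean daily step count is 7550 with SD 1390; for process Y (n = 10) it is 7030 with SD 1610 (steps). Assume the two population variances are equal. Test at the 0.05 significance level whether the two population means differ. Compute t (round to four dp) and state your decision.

t = 0.9802; fail to reject H0

Let group 1 = process X, group 2 = process Y. H0: μ_1 = μ_2; H1: μ_1 ≠ μ_2 (two-sample pooled-variance t-test, two-sided).
s_p² = [(29−1)·1390² + (10−1)·1610²]/(29+10−2) = 2092640
t = (7550 − 7030)/√[2092640·(1/29 + 1/10)] = 0.9802
df = n₁ + n₂ − 2 = 37
Two-sided p-value ≈ 0.333
Since p ≈ 0.333 > α = 0.05, fail to reject H0; the data do not provide sufficient evidence against H0.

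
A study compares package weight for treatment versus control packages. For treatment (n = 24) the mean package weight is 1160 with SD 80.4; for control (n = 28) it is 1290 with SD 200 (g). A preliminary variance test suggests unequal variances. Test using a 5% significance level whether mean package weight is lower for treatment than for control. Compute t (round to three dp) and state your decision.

t = -3.155; reject H0

Let group 1 = treatment, group 2 = control. H0: μ_1 = μ_2; H1: μ_1 < μ_2 (Welch's two-sample t-test, left-tailed).
t = (x̄_1 − x̄_2)/√(s_1²/n_1 + s_2²/n_2) = (1160 − 1290)/√(80.4²/24 + 200²/28) = -3.155
Welch–Satterthwaite df ≈ 36.61
p-value = P(T ≤ -3.155) ≈ 0.002
Since p ≈ 0.002 < α = 0.05, reject H0; the data support H1.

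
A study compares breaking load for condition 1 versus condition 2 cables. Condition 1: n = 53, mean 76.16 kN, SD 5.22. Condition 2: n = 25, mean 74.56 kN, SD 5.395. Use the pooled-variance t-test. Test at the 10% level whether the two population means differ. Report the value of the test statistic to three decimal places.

Let group 1 = condition 1, group 2 = condition 2. H0: μ_1 = μ_2; H1: μ_1 ≠ μ_2 (two-sample pooled-variance t-test, two-sided).
s_p² = [(53−1)·5.22² + (25−1)·5.395²]/(53+25−2) = 27.835
t = (76.16 − 74.56)/√[27.835·(1/53 + 1/25)] = 1.250
df = n₁ + n₂ − 2 = 76
Two-sided p-value ≈ 0.2152
Since p ≈ 0.2152 > α = 0.1, fail to reject H0; the data do not provide sufficient evidence against H0.

1.250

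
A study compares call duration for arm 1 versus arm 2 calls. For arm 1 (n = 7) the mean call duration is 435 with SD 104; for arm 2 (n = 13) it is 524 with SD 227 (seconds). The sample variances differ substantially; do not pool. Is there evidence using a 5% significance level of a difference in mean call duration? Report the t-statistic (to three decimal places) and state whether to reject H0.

t = -1.199; fail to reject H0

Let group 1 = arm 1, group 2 = arm 2. H0: μ_1 = μ_2; H1: μ_1 ≠ μ_2 (Welch's two-sample t-test, two-sided).
t = (x̄_1 − x̄_2)/√(s_1²/n_1 + s_2²/n_2) = (435 − 524)/√(104²/7 + 227²/13) = -1.199
Welch–Satterthwaite df ≈ 17.78
Two-sided p-value ≈ 0.246
Since p ≈ 0.246 > α = 0.05, fail to reject H0; the evidence is not statistically significant.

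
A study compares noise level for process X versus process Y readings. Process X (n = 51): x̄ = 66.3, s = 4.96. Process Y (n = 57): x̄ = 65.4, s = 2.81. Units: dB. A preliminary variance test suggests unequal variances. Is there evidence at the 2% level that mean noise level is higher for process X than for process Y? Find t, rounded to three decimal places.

1.142

Let group 1 = process X, group 2 = process Y. H0: μ_1 = μ_2; H1: μ_1 > μ_2 (Welch's two-sample t-test, right-tailed).
t = (x̄_1 − x̄_2)/√(s_1²/n_1 + s_2²/n_2) = (66.3 − 65.4)/√(4.96²/51 + 2.81²/57) = 1.142
Welch–Satterthwaite df ≈ 77.16
p-value = P(T ≥ 1.142) ≈ 0.128
Since p ≈ 0.128 > α = 0.02, fail to reject H0; the data do not provide sufficient evidence against H0.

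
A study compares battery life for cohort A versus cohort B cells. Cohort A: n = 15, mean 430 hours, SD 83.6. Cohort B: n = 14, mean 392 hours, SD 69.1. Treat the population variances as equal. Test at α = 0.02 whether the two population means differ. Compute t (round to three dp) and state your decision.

Let group 1 = cohort A, group 2 = cohort B. H0: μ_1 = μ_2; H1: μ_1 ≠ μ_2 (two-sample pooled-variance t-test, two-sided).
s_p² = [(15−1)·83.6² + (14−1)·69.1²]/(15+14−2) = 5922.89
t = (430 − 392)/√[5922.89·(1/15 + 1/14)] = 1.329
df = n₁ + n₂ − 2 = 27
Two-sided p-value ≈ 0.195
Since p ≈ 0.195 > α = 0.02, fail to reject H0; the evidence is not statistically significant.

t = 1.329; fail to reject H0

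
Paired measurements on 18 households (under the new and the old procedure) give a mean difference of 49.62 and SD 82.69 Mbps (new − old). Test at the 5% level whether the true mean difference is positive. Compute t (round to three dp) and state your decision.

t = 2.546; reject H0

H0: μ_d = 0; H1: μ_d > 0 (paired t-test on the differences, right-tailed).
t = d̄/(s_d/√n) = 49.62/(82.69/√18) = 2.546
df = n − 1 = 17
p-value = P(T ≥ 2.546) ≈ 0.010
Since p ≈ 0.010 < α = 0.05, reject H0; the evidence is statistically significant.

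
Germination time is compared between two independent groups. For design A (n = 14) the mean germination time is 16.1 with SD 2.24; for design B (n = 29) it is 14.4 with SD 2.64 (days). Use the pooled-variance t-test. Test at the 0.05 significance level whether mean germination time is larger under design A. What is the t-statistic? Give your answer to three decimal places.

2.073

Let group 1 = design A, group 2 = design B. H0: μ_1 = μ_2; H1: μ_1 > μ_2 (two-sample pooled-variance t-test, right-tailed).
s_p² = [(14−1)·2.24² + (29−1)·2.64²]/(14+29−2) = 6.35067
t = (16.1 − 14.4)/√[6.35067·(1/14 + 1/29)] = 2.073
df = n₁ + n₂ − 2 = 41
p-value = P(T ≥ 2.073) ≈ 0.022
Since p ≈ 0.022 < α = 0.05, reject H0; the evidence is statistically significant.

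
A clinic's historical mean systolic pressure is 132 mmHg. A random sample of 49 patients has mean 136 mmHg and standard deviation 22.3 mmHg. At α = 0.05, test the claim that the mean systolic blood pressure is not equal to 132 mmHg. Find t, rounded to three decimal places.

H0: μ = 132; H1: μ ≠ 132 (one-sample t-test, two-sided).
t = (x̄ − μ₀)/(s/√n) = (136 − 132)/(22.3/√49) = 1.256
df = n − 1 = 48
Two-sided p-value ≈ 0.2153
Since p ≈ 0.2153 > α = 0.05, fail to reject H0; the data do not provide sufficient evidence against H0.

1.256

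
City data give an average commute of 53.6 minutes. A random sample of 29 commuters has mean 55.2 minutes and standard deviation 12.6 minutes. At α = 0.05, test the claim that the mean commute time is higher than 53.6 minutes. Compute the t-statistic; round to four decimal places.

H0: μ = 53.6; H1: μ > 53.6 (one-sample t-test, right-tailed).
t = (x̄ − μ₀)/(s/√n) = (55.2 − 53.6)/(12.6/√29) = 0.6838
df = n − 1 = 28
p-value = P(T ≥ 0.6838) ≈ 0.2499
Since p ≈ 0.2499 > α = 0.05, fail to reject H0; the data do not provide sufficient evidence against H0.

0.6838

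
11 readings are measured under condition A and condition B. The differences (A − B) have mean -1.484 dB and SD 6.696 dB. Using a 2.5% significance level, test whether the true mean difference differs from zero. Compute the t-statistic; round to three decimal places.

-0.735

H0: μ_d = 0; H1: μ_d ≠ 0 (paired t-test on the differences, two-sided).
t = d̄/(s_d/√n) = -1.484/(6.696/√11) = -0.735
df = n − 1 = 10
Two-sided p-value ≈ 0.4792
Since p ≈ 0.4792 > α = 0.025, fail to reject H0; the data do not provide sufficient evidence against H0.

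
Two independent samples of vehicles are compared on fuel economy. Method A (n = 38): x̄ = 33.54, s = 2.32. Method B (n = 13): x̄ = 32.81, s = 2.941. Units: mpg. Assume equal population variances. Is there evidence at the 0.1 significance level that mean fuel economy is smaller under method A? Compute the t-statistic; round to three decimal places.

0.914

Let group 1 = method A, group 2 = method B. H0: μ_1 = μ_2; H1: μ_1 < μ_2 (two-sample pooled-variance t-test, left-tailed).
s_p² = [(38−1)·2.32² + (13−1)·2.941²]/(38+13−2) = 6.1825
t = (33.54 − 32.81)/√[6.1825·(1/38 + 1/13)] = 0.914
df = n₁ + n₂ − 2 = 49
p-value = P(T ≤ 0.914) ≈ 0.8173
Since p ≈ 0.8173 > α = 0.1, fail to reject H0; the data do not provide sufficient evidence against H0.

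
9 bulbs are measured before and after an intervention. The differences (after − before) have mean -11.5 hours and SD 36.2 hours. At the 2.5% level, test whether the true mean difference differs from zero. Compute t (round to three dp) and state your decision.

H0: μ_d = 0; H1: μ_d ≠ 0 (paired t-test on the differences, two-sided).
t = d̄/(s_d/√n) = -11.5/(36.2/√9) = -0.953
df = n − 1 = 8
Two-sided p-value ≈ 0.368
Since p ≈ 0.368 > α = 0.025, fail to reject H0; the data do not provide sufficient evidence against H0.

t = -0.953; fail to reject H0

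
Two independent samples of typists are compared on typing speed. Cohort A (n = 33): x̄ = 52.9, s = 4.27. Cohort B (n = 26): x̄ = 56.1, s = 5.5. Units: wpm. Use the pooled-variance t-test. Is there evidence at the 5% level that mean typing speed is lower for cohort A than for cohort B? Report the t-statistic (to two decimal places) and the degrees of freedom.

t = -2.52, df = 57

Let group 1 = cohort A, group 2 = cohort B. H0: μ_1 = μ_2; H1: μ_1 < μ_2 (two-sample pooled-variance t-test, left-tailed).
s_p² = [(33−1)·4.27² + (26−1)·5.5²]/(33+26−2) = 23.5036
t = (52.9 − 56.1)/√[23.5036·(1/33 + 1/26)] = -2.52
df = n₁ + n₂ − 2 = 57
p-value = P(T ≤ -2.52) ≈ 0.0073
Since p ≈ 0.0073 < α = 0.05, reject H0; the evidence is statistically significant.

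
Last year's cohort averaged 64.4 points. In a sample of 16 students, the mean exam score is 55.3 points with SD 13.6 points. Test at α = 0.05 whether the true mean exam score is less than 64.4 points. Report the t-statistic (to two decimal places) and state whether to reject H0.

t = -2.68; reject H0

H0: μ = 64.4; H1: μ < 64.4 (one-sample t-test, left-tailed).
t = (x̄ − μ₀)/(s/√n) = (55.3 − 64.4)/(13.6/√16) = -2.68
df = n − 1 = 15
p-value = P(T ≤ -2.68) ≈ 0.0086
Since p ≈ 0.0086 < α = 0.05, reject H0; the data support H1.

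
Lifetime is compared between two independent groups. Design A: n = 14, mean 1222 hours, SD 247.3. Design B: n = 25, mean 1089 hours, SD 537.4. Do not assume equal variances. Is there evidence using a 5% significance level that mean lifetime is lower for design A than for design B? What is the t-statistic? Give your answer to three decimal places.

1.054

Let group 1 = design A, group 2 = design B. H0: μ_1 = μ_2; H1: μ_1 < μ_2 (Welch's two-sample t-test, left-tailed).
t = (x̄_1 − x̄_2)/√(s_1²/n_1 + s_2²/n_2) = (1222 − 1089)/√(247.3²/14 + 537.4²/25) = 1.054
Welch–Satterthwaite df ≈ 36.06
p-value = P(T ≤ 1.054) ≈ 0.851
Since p ≈ 0.851 > α = 0.05, fail to reject H0; the data do not provide sufficient evidence against H0.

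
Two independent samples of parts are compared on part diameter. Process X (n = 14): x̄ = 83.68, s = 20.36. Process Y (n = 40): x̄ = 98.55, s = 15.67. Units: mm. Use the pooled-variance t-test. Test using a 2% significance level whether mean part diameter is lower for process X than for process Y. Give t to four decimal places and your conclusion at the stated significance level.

Let group 1 = process X, group 2 = process Y. H0: μ_1 = μ_2; H1: μ_1 < μ_2 (two-sample pooled-variance t-test, left-tailed).
s_p² = [(14−1)·20.36² + (40−1)·15.67²]/(14+40−2) = 287.794
t = (83.68 − 98.55)/√[287.794·(1/14 + 1/40)] = -2.8227
df = n₁ + n₂ − 2 = 52
p-value = P(T ≤ -2.8227) ≈ 0.0034
Since p ≈ 0.0034 < α = 0.02, reject H0; the data support H1.

t = -2.8227; reject H0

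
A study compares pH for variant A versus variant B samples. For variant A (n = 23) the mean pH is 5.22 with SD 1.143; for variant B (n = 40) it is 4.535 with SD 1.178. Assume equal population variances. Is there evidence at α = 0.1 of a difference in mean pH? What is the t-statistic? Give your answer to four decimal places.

Let group 1 = variant A, group 2 = variant B. H0: μ_1 = μ_2; H1: μ_1 ≠ μ_2 (two-sample pooled-variance t-test, two-sided).
s_p² = [(23−1)·1.143² + (40−1)·1.178²]/(23+40−2) = 1.35839
t = (5.22 − 4.535)/√[1.35839·(1/23 + 1/40)] = 2.2460
df = n₁ + n₂ − 2 = 61
Two-sided p-value ≈ 0.0283
Since p ≈ 0.0283 < α = 0.1, reject H0; the data support H1.

2.2460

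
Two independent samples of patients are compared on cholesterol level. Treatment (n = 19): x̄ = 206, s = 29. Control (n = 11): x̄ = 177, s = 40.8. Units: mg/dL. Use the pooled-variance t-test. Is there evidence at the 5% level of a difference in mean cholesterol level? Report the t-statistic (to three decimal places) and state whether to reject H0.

t = 2.272; reject H0

Let group 1 = treatment, group 2 = control. H0: μ_1 = μ_2; H1: μ_1 ≠ μ_2 (two-sample pooled-variance t-test, two-sided).
s_p² = [(19−1)·29² + (11−1)·40.8²]/(19+11−2) = 1135.16
t = (206 − 177)/√[1135.16·(1/19 + 1/11)] = 2.272
df = n₁ + n₂ − 2 = 28
Two-sided p-value ≈ 0.0310
Since p ≈ 0.0310 < α = 0.05, reject H0; the evidence is statistically significant.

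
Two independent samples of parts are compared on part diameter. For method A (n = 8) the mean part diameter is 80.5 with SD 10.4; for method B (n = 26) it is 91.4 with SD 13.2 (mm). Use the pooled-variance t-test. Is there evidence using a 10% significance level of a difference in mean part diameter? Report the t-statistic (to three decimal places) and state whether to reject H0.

t = -2.133; reject H0

Let group 1 = method A, group 2 = method B. H0: μ_1 = μ_2; H1: μ_1 ≠ μ_2 (two-sample pooled-variance t-test, two-sided).
s_p² = [(8−1)·10.4² + (26−1)·13.2²]/(8+26−2) = 159.785
t = (80.5 − 91.4)/√[159.785·(1/8 + 1/26)] = -2.133
df = n₁ + n₂ − 2 = 32
Two-sided p-value ≈ 0.0407
Since p ≈ 0.0407 < α = 0.1, reject H0; the evidence is statistically significant.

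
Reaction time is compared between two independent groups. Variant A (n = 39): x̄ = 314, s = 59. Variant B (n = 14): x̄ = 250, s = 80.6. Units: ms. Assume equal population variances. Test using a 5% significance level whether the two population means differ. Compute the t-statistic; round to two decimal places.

Let group 1 = variant A, group 2 = variant B. H0: μ_1 = μ_2; H1: μ_1 ≠ μ_2 (two-sample pooled-variance t-test, two-sided).
s_p² = [(39−1)·59² + (14−1)·80.6²]/(39+14−2) = 4249.62
t = (314 − 250)/√[4249.62·(1/39 + 1/14)] = 3.15
df = n₁ + n₂ − 2 = 51
Two-sided p-value ≈ 0.003
Since p ≈ 0.003 < α = 0.05, reject H0; the data support H1.

3.15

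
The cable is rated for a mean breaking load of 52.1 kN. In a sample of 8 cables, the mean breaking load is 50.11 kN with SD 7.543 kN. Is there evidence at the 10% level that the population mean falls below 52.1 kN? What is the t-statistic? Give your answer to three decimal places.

H0: μ = 52.1; H1: μ < 52.1 (one-sample t-test, left-tailed).
t = (x̄ − μ₀)/(s/√n) = (50.11 − 52.1)/(7.543/√8) = -0.746
df = n − 1 = 7
p-value = P(T ≤ -0.746) ≈ 0.240
Since p ≈ 0.240 > α = 0.1, fail to reject H0; the evidence is not statistically significant.

-0.746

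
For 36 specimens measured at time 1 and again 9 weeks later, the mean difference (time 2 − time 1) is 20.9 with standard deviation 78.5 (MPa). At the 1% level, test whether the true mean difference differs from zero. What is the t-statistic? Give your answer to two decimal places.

1.60

H0: μ_d = 0; H1: μ_d ≠ 0 (paired t-test on the differences, two-sided).
t = d̄/(s_d/√n) = 20.9/(78.5/√36) = 1.60
df = n − 1 = 35
Two-sided p-value ≈ 0.119
Since p ≈ 0.119 > α = 0.01, fail to reject H0; the evidence is not statistically significant.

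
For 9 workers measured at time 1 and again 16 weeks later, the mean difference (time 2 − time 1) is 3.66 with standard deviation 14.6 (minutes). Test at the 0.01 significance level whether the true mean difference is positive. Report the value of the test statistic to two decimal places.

0.75

H0: μ_d = 0; H1: μ_d > 0 (paired t-test on the differences, right-tailed).
t = d̄/(s_d/√n) = 3.66/(14.6/√9) = 0.75
df = n − 1 = 8
p-value = P(T ≥ 0.75) ≈ 0.237
Since p ≈ 0.237 > α = 0.01, fail to reject H0; the evidence is not statistically significant.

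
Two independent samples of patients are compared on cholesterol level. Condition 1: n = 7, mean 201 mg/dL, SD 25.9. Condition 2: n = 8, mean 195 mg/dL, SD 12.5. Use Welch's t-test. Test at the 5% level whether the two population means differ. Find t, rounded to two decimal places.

Let group 1 = condition 1, group 2 = condition 2. H0: μ_1 = μ_2; H1: μ_1 ≠ μ_2 (Welch's two-sample t-test, two-sided).
t = (x̄_1 − x̄_2)/√(s_1²/n_1 + s_2²/n_2) = (201 − 195)/√(25.9²/7 + 12.5²/8) = 0.56
Welch–Satterthwaite df ≈ 8.40
Two-sided p-value ≈ 0.5910
Since p ≈ 0.5910 > α = 0.05, fail to reject H0; the data do not provide sufficient evidence against H0.

0.56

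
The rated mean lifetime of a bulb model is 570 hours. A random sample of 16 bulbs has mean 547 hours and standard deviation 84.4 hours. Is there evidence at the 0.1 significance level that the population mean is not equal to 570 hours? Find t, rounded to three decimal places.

H0: μ = 570; H1: μ ≠ 570 (one-sample t-test, two-sided).
t = (x̄ − μ₀)/(s/√n) = (547 − 570)/(84.4/√16) = -1.090
df = n − 1 = 15
Two-sided p-value ≈ 0.293
Since p ≈ 0.293 > α = 0.1, fail to reject H0; the evidence is not statistically significant.

-1.090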